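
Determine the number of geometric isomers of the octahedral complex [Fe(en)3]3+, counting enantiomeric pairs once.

An octahedron has six vertices in three trans pairs; every non-trans pair is cis.
Each en is bidentate and must span two cis positions.
Only one geometric arrangement is possible; it has no improper symmetry element, so it exists as a pair of enantiomers (2 stereoisomers).

1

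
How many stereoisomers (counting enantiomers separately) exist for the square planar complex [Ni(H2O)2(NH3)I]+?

2

A square has two trans pairs of vertices; adjacent vertices are cis.
Working through the distinct placements yields 2 geometric isomers: H2O cis; H2O trans.
Each arrangement has an internal mirror plane or centre of symmetry, so none is chiral.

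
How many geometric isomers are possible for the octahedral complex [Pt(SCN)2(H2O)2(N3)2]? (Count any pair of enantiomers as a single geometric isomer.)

5

An octahedron has six vertices in three trans pairs; every non-trans pair is cis.
Working through the distinct placements yields 5 geometric isomers: SCN trans, H2O trans, N3 trans; SCN cis, H2O trans, N3 cis; SCN trans, H2O cis, N3 cis; SCN cis, H2O cis, N3 cis (chiral); SCN cis, H2O cis, N3 trans.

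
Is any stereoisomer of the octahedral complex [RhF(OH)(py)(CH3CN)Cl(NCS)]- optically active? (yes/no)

yes

The six octahedral sites form three mutually perpendicular trans pairs.
Placing the ligands in turn and identifying arrangements related by rotation or reflection leaves 15 distinct geometric isomers.
Of these, 15 lack any improper symmetry element and so occur as enantiomeric pairs, giving 15 + 15 = 30 stereoisomers in total.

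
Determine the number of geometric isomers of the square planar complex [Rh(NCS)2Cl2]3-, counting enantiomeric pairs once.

2

A square has two trans pairs of vertices; adjacent vertices are cis.
There are 2 geometric isomers: NCS cis; NCS trans.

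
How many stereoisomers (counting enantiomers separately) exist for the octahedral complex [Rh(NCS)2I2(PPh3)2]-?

6

The distinct arrangements are (5 in all): NCS trans, I trans, PPh3 trans; NCS cis, I trans, PPh3 cis; NCS cis, I cis, PPh3 trans; NCS cis, I cis, PPh3 cis (chiral); NCS trans, I cis, PPh3 cis.
One of these lacks any improper symmetry element and so occurs as an enantiomeric pair, giving 5 + 1 = 6 stereoisomers in total.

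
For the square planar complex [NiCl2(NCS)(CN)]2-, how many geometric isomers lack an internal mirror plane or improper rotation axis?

0

In a square planar complex each vertex has one trans partner and two cis neighbours.
The distinct arrangements are (2 in all): Cl cis; Cl trans.
Each arrangement has an internal mirror plane or centre of symmetry, so none is chiral.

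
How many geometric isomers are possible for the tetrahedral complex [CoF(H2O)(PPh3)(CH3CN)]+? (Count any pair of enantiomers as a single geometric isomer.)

1

In a tetrahedral complex all four positions are equivalent and every pair of ligands is adjacent — there is no cis/trans distinction.
Only one geometric arrangement is possible; it has no improper symmetry element, so it exists as a pair of enantiomers (2 stereoisomers).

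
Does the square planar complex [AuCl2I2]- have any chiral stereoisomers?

In a square planar complex each vertex has one trans partner and two cis neighbours.
Working through the distinct placements yields 2 geometric isomers: Cl cis; Cl trans.
Each arrangement has an internal mirror plane or centre of symmetry, so none is chiral.

no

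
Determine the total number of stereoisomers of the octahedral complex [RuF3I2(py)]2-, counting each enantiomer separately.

In an octahedral complex each vertex has one trans partner and four cis neighbours.
Systematic placement gives 3 geometric isomers: F mer, I cis; F mer, I trans; F fac, I cis.
Each arrangement has an internal mirror plane or centre of symmetry, so none is chiral.

3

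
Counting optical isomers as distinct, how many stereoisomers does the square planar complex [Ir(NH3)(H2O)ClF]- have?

3

In a square planar complex each vertex has one trans partner and two cis neighbours.
Systematic placement gives 3 geometric isomers: (Cl/H2O trans, F/NH3 trans); (Cl/NH3 trans, F/H2O trans); (Cl/F trans, H2O/NH3 trans).
Each arrangement has an internal mirror plane or centre of symmetry, so none is chiral.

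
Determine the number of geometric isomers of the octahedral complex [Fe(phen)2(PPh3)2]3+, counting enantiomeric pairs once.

2

In an octahedral complex each vertex has one trans partner and four cis neighbours.
Each phen is bidentate and must span two cis positions.
Systematic placement gives 2 geometric isomers: PPh3 trans; PPh3 cis (chiral).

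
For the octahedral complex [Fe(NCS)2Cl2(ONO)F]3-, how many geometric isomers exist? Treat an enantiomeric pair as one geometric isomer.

6

In an octahedral complex each vertex has one trans partner and four cis neighbours.
Working through the distinct placements yields 6 geometric isomers: NCS cis, Cl trans; NCS trans, Cl trans; NCS cis, Cl cis (3 arrangements, 2 chiral); NCS trans, Cl cis.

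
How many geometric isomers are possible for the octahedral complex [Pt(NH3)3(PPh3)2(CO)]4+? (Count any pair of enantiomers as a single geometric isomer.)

3

The six octahedral sites form three mutually perpendicular trans pairs.
Systematic placement gives 3 geometric isomers: NH3 mer, PPh3 trans; NH3 fac, PPh3 cis; NH3 mer, PPh3 cis.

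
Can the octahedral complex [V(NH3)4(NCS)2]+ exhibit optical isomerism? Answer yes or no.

The six octahedral sites form three mutually perpendicular trans pairs.
Systematic placement gives 2 geometric isomers: NCS trans; NCS cis.
Each arrangement has an internal mirror plane or centre of symmetry, so none is chiral.

no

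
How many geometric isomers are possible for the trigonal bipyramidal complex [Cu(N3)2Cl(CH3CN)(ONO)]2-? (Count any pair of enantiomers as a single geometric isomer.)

7

A trigonal bipyramid has two axial and three equatorial sites, which are chemically inequivalent.
Systematic enumeration (placing each ligand type in turn and discarding arrangements equivalent by rotation or reflection) gives 7 geometric isomers.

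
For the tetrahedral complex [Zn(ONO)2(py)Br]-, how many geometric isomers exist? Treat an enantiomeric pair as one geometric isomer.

1

All four vertices of a tetrahedron are equivalent and mutually adjacent, so cis/trans isomerism cannot arise.
Only one geometric arrangement is possible.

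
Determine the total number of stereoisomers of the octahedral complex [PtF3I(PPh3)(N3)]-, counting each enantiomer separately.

The six octahedral sites form three mutually perpendicular trans pairs.
Working through the distinct placements yields 4 geometric isomers: F mer (3 arrangements); F fac (chiral).
One of these lacks any improper symmetry element and so occurs as an enantiomeric pair, giving 4 + 1 = 5 stereoisomers in total.

5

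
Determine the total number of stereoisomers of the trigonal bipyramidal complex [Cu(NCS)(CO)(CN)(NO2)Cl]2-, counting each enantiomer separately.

A trigonal bipyramid has two axial and three equatorial sites, which are chemically inequivalent.
Systematic enumeration (placing each ligand type in turn and discarding arrangements equivalent by rotation or reflection) gives 10 geometric isomers.
Of these, 10 lack any improper symmetry element and so occur as enantiomeric pairs, giving 10 + 10 = 20 stereoisomers in total.

20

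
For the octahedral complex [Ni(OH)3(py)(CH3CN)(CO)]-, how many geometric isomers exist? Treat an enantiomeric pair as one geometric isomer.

An octahedron has six vertices in three trans pairs; every non-trans pair is cis.
Working through the distinct placements yields 4 geometric isomers: OH mer (3 arrangements); OH fac (chiral).

4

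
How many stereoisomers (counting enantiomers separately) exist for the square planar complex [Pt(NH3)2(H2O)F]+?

A square has two trans pairs of vertices; adjacent vertices are cis.
There are 2 geometric isomers: NH3 cis; NH3 trans.
Each arrangement has an internal mirror plane or centre of symmetry, so none is chiral.

2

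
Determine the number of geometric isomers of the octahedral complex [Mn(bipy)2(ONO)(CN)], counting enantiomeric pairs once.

The six octahedral sites form three mutually perpendicular trans pairs.
Each bipy is bidentate and must span two cis positions.
The distinct arrangements are (2 in all): ONO and CN mutually trans; ONO and CN mutually cis (chiral).

2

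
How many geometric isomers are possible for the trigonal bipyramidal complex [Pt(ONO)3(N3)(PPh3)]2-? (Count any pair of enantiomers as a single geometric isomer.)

4

A trigonal bipyramid has two axial and three equatorial sites, which are chemically inequivalent.
The distinct arrangements are (4 in all): N3 axial, PPh3 equatorial; N3 axial, PPh3 axial; N3 equatorial, PPh3 equatorial; N3 equatorial, PPh3 axial.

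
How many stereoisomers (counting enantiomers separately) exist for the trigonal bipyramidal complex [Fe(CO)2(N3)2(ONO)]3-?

In a trigonal bipyramid the two axial positions differ from the three equatorial ones.
Placing the ligands in turn and identifying arrangements related by rotation or reflection leaves 5 distinct geometric isomers.
One of these lacks any improper symmetry element and so occurs as an enantiomeric pair, giving 5 + 1 = 6 stereoisomers in total.

6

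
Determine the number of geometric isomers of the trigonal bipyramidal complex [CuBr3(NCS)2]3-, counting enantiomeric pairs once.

A trigonal bipyramid has two axial and three equatorial sites, which are chemically inequivalent.
Systematic placement gives 3 geometric isomers: NCS both equatorial; NCS one axial, one equatorial; NCS both axial.

3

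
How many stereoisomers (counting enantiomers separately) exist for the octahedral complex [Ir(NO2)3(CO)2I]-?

3

Working through the distinct placements yields 3 geometric isomers: NO2 mer, CO trans; NO2 mer, CO cis; NO2 fac, CO cis.
Each arrangement has an internal mirror plane or centre of symmetry, so none is chiral.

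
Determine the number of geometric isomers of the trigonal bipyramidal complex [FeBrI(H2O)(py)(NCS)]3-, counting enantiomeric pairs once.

10

In a trigonal bipyramid the two axial positions differ from the three equatorial ones.
Placing the ligands in turn and identifying arrangements related by rotation or reflection leaves 10 distinct geometric isomers.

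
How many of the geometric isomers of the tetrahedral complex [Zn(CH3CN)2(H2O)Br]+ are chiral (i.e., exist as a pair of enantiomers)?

In a tetrahedral complex all four positions are equivalent and every pair of ligands is adjacent — there is no cis/trans distinction.
Only one geometric arrangement is possible.

0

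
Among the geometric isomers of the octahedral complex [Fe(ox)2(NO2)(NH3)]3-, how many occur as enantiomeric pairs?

In an octahedral complex each vertex has one trans partner and four cis neighbours.
Each ox is bidentate and must span two cis positions.
Working through the distinct placements yields 2 geometric isomers: NO2 and NH3 mutually trans; NO2 and NH3 mutually cis (chiral).
One of these lacks any improper symmetry element and so occurs as an enantiomeric pair, giving 2 + 1 = 3 stereoisomers in total.

1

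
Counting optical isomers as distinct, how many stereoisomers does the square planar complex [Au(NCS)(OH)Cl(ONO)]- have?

The distinct arrangements are (3 in all): (Cl/OH trans, NCS/ONO trans); (Cl/ONO trans, NCS/OH trans); (Cl/NCS trans, OH/ONO trans).
Each arrangement has an internal mirror plane or centre of symmetry, so none is chiral.

3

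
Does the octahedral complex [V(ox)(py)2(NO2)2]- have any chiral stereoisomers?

yes

An octahedron has six vertices in three trans pairs; every non-trans pair is cis.
Each ox is bidentate and must span two cis positions.
The distinct arrangements are (3 in all): py cis, NO2 trans; py trans, NO2 cis; py cis, NO2 cis (chiral).
One of these lacks any improper symmetry element and so occurs as an enantiomeric pair, giving 3 + 1 = 4 stereoisomers in total.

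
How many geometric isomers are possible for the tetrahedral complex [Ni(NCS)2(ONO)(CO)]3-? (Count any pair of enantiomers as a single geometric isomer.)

1

All four vertices of a tetrahedron are equivalent and mutually adjacent, so cis/trans isomerism cannot arise.
Only one geometric arrangement is possible.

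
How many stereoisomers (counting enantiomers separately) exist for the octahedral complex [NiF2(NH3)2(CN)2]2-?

An octahedron has six vertices in three trans pairs; every non-trans pair is cis.
There are 5 geometric isomers: F trans, NH3 trans, CN trans; F cis, NH3 cis, CN trans; F cis, NH3 trans, CN cis; F cis, NH3 cis, CN cis (chiral); F trans, NH3 cis, CN cis.
One of these lacks any improper symmetry element and so occurs as an enantiomeric pair, giving 5 + 1 = 6 stereoisomers in total.

6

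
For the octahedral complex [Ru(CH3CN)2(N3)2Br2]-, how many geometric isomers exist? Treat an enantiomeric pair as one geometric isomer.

5

The six octahedral sites form three mutually perpendicular trans pairs.
Systematic placement gives 5 geometric isomers: CH3CN trans, N3 trans, Br trans; CH3CN cis, N3 cis, Br trans; CH3CN cis, N3 trans, Br cis; CH3CN cis, N3 cis, Br cis (chiral); CH3CN trans, N3 cis, Br cis.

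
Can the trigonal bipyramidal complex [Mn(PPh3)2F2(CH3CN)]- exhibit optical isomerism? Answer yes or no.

A trigonal bipyramid has two axial and three equatorial sites, which are chemically inequivalent.
Systematic enumeration (placing each ligand type in turn and discarding arrangements equivalent by rotation or reflection) gives 5 geometric isomers.
One of these lacks any improper symmetry element and so occurs as an enantiomeric pair, giving 5 + 1 = 6 stereoisomers in total.

yes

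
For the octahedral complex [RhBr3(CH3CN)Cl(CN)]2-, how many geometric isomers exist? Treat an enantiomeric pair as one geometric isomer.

An octahedron has six vertices in three trans pairs; every non-trans pair is cis.
The distinct arrangements are (4 in all): Br mer (3 arrangements); Br fac (chiral).

4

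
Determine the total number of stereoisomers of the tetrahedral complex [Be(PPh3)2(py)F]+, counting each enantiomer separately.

1

Only one geometric arrangement is possible.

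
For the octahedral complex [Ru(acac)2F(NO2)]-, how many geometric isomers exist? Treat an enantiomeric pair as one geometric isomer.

2

The six octahedral sites form three mutually perpendicular trans pairs.
Each acac is bidentate and must span two cis positions.
Working through the distinct placements yields 2 geometric isomers: F and NO2 mutually trans; F and NO2 mutually cis (chiral).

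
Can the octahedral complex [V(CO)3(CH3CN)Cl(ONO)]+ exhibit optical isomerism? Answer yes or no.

yes

In an octahedral complex each vertex has one trans partner and four cis neighbours.
Working through the distinct placements yields 4 geometric isomers: CO mer (3 arrangements); CO fac (chiral).
One of these lacks any improper symmetry element and so occurs as an enantiomeric pair, giving 4 + 1 = 5 stereoisomers in total.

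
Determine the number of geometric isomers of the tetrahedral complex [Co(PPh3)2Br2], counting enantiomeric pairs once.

1

In a tetrahedral complex all four positions are equivalent and every pair of ligands is adjacent — there is no cis/trans distinction.
Only one geometric arrangement is possible.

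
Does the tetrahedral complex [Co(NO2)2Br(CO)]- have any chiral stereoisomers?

no

Only one geometric arrangement is possible.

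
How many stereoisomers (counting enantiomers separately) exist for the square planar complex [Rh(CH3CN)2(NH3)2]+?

2

In a square planar complex each vertex has one trans partner and two cis neighbours.
The distinct arrangements are (2 in all): CH3CN cis; CH3CN trans.
Each arrangement has an internal mirror plane or centre of symmetry, so none is chiral.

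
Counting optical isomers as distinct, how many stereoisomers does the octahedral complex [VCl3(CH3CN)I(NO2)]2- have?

In an octahedral complex each vertex has one trans partner and four cis neighbours.
The distinct arrangements are (4 in all): Cl mer (3 arrangements); Cl fac (chiral).
One of these lacks any improper symmetry element and so occurs as an enantiomeric pair, giving 4 + 1 = 5 stereoisomers in total.

5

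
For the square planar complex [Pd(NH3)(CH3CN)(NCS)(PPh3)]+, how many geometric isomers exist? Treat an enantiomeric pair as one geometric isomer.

A square has two trans pairs of vertices; adjacent vertices are cis.
Working through the distinct placements yields 3 geometric isomers: (CH3CN/NH3 trans, NCS/PPh3 trans); (CH3CN/PPh3 trans, NCS/NH3 trans); (CH3CN/NCS trans, NH3/PPh3 trans).

3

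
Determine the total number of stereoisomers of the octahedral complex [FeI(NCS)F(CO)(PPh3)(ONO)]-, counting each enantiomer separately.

An octahedron has six vertices in three trans pairs; every non-trans pair is cis.
Exhaustive case analysis gives 15 geometric isomers.
Of these, 15 lack any improper symmetry element and so occur as enantiomeric pairs, giving 15 + 15 = 30 stereoisomers in total.

30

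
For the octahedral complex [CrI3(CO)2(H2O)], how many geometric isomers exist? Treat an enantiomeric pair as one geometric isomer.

3

The six octahedral sites form three mutually perpendicular trans pairs.
There are 3 geometric isomers: I mer, CO trans; I mer, CO cis; I fac, CO cis.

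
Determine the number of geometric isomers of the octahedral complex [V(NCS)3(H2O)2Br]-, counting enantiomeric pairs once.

3

In an octahedral complex each vertex has one trans partner and four cis neighbours.
Systematic placement gives 3 geometric isomers: NCS mer, H2O cis; NCS mer, H2O trans; NCS fac, H2O cis.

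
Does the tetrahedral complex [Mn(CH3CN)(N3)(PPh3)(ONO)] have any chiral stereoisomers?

All four vertices of a tetrahedron are equivalent and mutually adjacent, so cis/trans isomerism cannot arise.
Only one geometric arrangement is possible; it has no improper symmetry element, so it exists as a pair of enantiomers (2 stereoisomers).

yes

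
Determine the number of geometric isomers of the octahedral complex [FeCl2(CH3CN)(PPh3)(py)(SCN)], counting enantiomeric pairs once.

9

The six octahedral sites form three mutually perpendicular trans pairs.
Systematic enumeration (placing each ligand type in turn and discarding arrangements equivalent by rotation or reflection) gives 9 geometric isomers.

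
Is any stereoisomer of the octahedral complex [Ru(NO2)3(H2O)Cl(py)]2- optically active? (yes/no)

yes

Systematic placement gives 4 geometric isomers: NO2 mer (3 arrangements); NO2 fac (chiral).
One of these lacks any improper symmetry element and so occurs as an enantiomeric pair, giving 4 + 1 = 5 stereoisomers in total.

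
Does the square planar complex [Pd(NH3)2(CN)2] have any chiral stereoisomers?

no

There are 2 geometric isomers: NH3 cis; NH3 trans.
Each arrangement has an internal mirror plane or centre of symmetry, so none is chiral.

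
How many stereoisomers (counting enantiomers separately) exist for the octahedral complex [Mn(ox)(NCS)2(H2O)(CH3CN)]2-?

6

In an octahedral complex each vertex has one trans partner and four cis neighbours.
Each ox is bidentate and must span two cis positions.
Working through the distinct placements yields 4 geometric isomers: NCS cis (3 arrangements, 2 chiral); NCS trans.
Of these, 2 lack any improper symmetry element and so occur as enantiomeric pairs, giving 4 + 2 = 6 stereoisomers in total.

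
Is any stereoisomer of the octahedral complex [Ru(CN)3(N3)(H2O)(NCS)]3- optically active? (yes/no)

The distinct arrangements are (4 in all): CN mer (3 arrangements); CN fac (chiral).
One of these lacks any improper symmetry element and so occurs as an enantiomeric pair, giving 4 + 1 = 5 stereoisomers in total.

yes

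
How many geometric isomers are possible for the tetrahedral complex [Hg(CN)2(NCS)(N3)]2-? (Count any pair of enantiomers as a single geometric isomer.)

All four vertices of a tetrahedron are equivalent and mutually adjacent, so cis/trans isomerism cannot arise.
Only one geometric arrangement is possible.

1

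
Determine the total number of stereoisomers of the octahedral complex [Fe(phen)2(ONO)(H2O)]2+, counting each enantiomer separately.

3

The six octahedral sites form three mutually perpendicular trans pairs.
Each phen is bidentate and must span two cis positions.
Working through the distinct placements yields 2 geometric isomers: ONO and H2O mutually trans; ONO and H2O mutually cis (chiral).
One of these lacks any improper symmetry element and so occurs as an enantiomeric pair, giving 2 + 1 = 3 stereoisomers in total.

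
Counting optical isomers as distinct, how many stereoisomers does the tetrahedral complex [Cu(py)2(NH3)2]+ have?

1

Only one geometric arrangement is possible.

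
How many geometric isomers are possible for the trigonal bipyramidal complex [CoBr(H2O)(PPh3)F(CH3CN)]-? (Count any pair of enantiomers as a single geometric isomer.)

A trigonal bipyramid has two axial and three equatorial sites, which are chemically inequivalent.
Systematic enumeration (placing each ligand type in turn and discarding arrangements equivalent by rotation or reflection) gives 10 geometric isomers.

10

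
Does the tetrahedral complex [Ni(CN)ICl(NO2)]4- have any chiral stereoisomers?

All four vertices of a tetrahedron are equivalent and mutually adjacent, so cis/trans isomerism cannot arise.
Only one geometric arrangement is possible; it has no improper symmetry element, so it exists as a pair of enantiomers (2 stereoisomers).

yes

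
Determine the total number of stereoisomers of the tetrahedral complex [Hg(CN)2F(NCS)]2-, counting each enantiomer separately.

1

Only one geometric arrangement is possible.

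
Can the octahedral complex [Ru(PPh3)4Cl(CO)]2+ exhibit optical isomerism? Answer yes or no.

no

Systematic placement gives 2 geometric isomers: Cl and CO mutually trans; Cl and CO mutually cis.
Each arrangement has an internal mirror plane or centre of symmetry, so none is chiral.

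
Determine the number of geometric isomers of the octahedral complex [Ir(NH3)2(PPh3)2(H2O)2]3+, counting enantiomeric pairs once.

In an octahedral complex each vertex has one trans partner and four cis neighbours.
Systematic placement gives 5 geometric isomers: NH3 trans, PPh3 trans, H2O trans; NH3 cis, PPh3 cis, H2O trans; NH3 cis, PPh3 trans, H2O cis; NH3 cis, PPh3 cis, H2O cis (chiral); NH3 trans, PPh3 cis, H2O cis.

5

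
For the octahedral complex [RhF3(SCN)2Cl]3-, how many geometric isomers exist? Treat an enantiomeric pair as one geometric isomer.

3

In an octahedral complex each vertex has one trans partner and four cis neighbours.
Working through the distinct placements yields 3 geometric isomers: F mer, SCN trans; F fac, SCN cis; F mer, SCN cis.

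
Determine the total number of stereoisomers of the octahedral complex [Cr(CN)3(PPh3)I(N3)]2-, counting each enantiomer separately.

5

The six octahedral sites form three mutually perpendicular trans pairs.
Working through the distinct placements yields 4 geometric isomers: CN mer (3 arrangements); CN fac (chiral).
One of these lacks any improper symmetry element and so occurs as an enantiomeric pair, giving 4 + 1 = 5 stereoisomers in total.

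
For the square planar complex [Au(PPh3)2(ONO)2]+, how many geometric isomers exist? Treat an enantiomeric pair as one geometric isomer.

2

A square has two trans pairs of vertices; adjacent vertices are cis.
Working through the distinct placements yields 2 geometric isomers: PPh3 cis; PPh3 trans.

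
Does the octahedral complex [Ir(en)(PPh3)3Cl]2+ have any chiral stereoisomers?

no

Each en is bidentate and must span two cis positions.
There are 2 geometric isomers: PPh3 fac; PPh3 mer.
Each arrangement has an internal mirror plane or centre of symmetry, so none is chiral.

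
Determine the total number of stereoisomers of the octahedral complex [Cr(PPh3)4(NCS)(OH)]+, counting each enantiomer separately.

In an octahedral complex each vertex has one trans partner and four cis neighbours.
The distinct arrangements are (2 in all): NCS and OH mutually trans; NCS and OH mutually cis.
Each arrangement has an internal mirror plane or centre of symmetry, so none is chiral.

2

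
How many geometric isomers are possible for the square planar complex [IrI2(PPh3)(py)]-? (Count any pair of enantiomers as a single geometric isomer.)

Systematic placement gives 2 geometric isomers: I cis; I trans.

2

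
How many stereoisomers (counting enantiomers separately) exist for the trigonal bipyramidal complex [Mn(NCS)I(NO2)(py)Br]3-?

In a trigonal bipyramid the two axial positions differ from the three equatorial ones.
Systematic enumeration (placing each ligand type in turn and discarding arrangements equivalent by rotation or reflection) gives 10 geometric isomers.
Of these, 10 lack any improper symmetry element and so occur as enantiomeric pairs, giving 10 + 10 = 20 stereoisomers in total.

20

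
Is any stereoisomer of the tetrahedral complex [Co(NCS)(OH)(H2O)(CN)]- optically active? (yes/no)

yes

All four vertices of a tetrahedron are equivalent and mutually adjacent, so cis/trans isomerism cannot arise.
Only one geometric arrangement is possible; it has no improper symmetry element, so it exists as a pair of enantiomers (2 stereoisomers).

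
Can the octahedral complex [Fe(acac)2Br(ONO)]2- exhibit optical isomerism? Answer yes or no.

Each acac is bidentate and must span two cis positions.
Systematic placement gives 2 geometric isomers: Br and ONO mutually trans; Br and ONO mutually cis (chiral).
One of these lacks any improper symmetry element and so occurs as an enantiomeric pair, giving 2 + 1 = 3 stereoisomers in total.

yes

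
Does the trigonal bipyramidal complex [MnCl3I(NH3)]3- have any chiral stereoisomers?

In a trigonal bipyramid the two axial positions differ from the three equatorial ones.
There are 4 geometric isomers: I equatorial, NH3 equatorial; I axial, NH3 equatorial; I equatorial, NH3 axial; I axial, NH3 axial.
Each arrangement has an internal mirror plane or centre of symmetry, so none is chiral.

no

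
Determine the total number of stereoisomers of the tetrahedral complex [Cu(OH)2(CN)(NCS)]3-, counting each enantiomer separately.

In a tetrahedral complex all four positions are equivalent and every pair of ligands is adjacent — there is no cis/trans distinction.
Only one geometric arrangement is possible.

1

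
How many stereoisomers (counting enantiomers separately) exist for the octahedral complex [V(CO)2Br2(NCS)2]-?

In an octahedral complex each vertex has one trans partner and four cis neighbours.
The distinct arrangements are (5 in all): CO trans, Br trans, NCS trans; CO cis, Br trans, NCS cis; CO cis, Br cis, NCS trans; CO cis, Br cis, NCS cis (chiral); CO trans, Br cis, NCS cis.
One of these lacks any improper symmetry element and so occurs as an enantiomeric pair, giving 5 + 1 = 6 stereoisomers in total.

6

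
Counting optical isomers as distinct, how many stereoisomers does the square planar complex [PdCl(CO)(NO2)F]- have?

The distinct arrangements are (3 in all): (CO/F trans, Cl/NO2 trans); (CO/NO2 trans, Cl/F trans); (CO/Cl trans, F/NO2 trans).
Each arrangement has an internal mirror plane or centre of symmetry, so none is chiral.

3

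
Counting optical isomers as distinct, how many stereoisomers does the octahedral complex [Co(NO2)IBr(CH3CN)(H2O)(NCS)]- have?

An octahedron has six vertices in three trans pairs; every non-trans pair is cis.
Exhaustive case analysis gives 15 geometric isomers.
Of these, 15 lack any improper symmetry element and so occur as enantiomeric pairs, giving 15 + 15 = 30 stereoisomers in total.

30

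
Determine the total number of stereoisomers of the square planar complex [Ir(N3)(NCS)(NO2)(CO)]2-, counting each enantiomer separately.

The distinct arrangements are (3 in all): (CO/NCS trans, N3/NO2 trans); (CO/NO2 trans, N3/NCS trans); (CO/N3 trans, NCS/NO2 trans).
Each arrangement has an internal mirror plane or centre of symmetry, so none is chiral.

3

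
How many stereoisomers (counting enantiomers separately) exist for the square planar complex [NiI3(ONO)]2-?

1

Only one geometric arrangement is possible.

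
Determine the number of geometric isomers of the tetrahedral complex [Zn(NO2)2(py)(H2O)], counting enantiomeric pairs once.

1

All four vertices of a tetrahedron are equivalent and mutually adjacent, so cis/trans isomerism cannot arise.
Only one geometric arrangement is possible.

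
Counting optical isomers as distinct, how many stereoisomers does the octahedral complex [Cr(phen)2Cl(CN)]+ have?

An octahedron has six vertices in three trans pairs; every non-trans pair is cis.
Each phen is bidentate and must span two cis positions.
Systematic placement gives 2 geometric isomers: Cl and CN mutually trans; Cl and CN mutually cis (chiral).
One of these lacks any improper symmetry element and so occurs as an enantiomeric pair, giving 2 + 1 = 3 stereoisomers in total.

3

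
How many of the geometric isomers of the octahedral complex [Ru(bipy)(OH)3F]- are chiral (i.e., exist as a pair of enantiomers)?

An octahedron has six vertices in three trans pairs; every non-trans pair is cis.
Each bipy is bidentate and must span two cis positions.
Working through the distinct placements yields 2 geometric isomers: OH fac; OH mer.
Each arrangement has an internal mirror plane or centre of symmetry, so none is chiral.

0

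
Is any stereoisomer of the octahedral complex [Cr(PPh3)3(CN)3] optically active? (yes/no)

no

The six octahedral sites form three mutually perpendicular trans pairs.
Working through the distinct placements yields 2 geometric isomers: PPh3 mer; PPh3 fac.
Each arrangement has an internal mirror plane or centre of symmetry, so none is chiral.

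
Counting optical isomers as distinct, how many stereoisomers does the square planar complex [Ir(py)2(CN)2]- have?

2

A square has two trans pairs of vertices; adjacent vertices are cis.
There are 2 geometric isomers: py cis; py trans.
Each arrangement has an internal mirror plane or centre of symmetry, so none is chiral.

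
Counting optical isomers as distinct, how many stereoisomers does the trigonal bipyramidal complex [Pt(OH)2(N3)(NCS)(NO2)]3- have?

10

In a trigonal bipyramid the two axial positions differ from the three equatorial ones.
Exhaustive case analysis gives 7 geometric isomers.
Of these, 3 lack any improper symmetry element and so occur as enantiomeric pairs, giving 7 + 3 = 10 stereoisomers in total.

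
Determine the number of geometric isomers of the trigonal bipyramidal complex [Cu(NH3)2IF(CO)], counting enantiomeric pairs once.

7

In a trigonal bipyramid the two axial positions differ from the three equatorial ones.
Exhaustive case analysis gives 7 geometric isomers.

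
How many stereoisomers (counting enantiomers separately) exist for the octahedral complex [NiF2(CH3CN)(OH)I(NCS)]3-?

15

An octahedron has six vertices in three trans pairs; every non-trans pair is cis.
Placing the ligands in turn and identifying arrangements related by rotation or reflection leaves 9 distinct geometric isomers.
Of these, 6 lack any improper symmetry element and so occur as enantiomeric pairs, giving 9 + 6 = 15 stereoisomers in total.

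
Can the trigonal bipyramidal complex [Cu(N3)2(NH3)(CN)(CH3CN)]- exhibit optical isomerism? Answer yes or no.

yes

A trigonal bipyramid has two axial and three equatorial sites, which are chemically inequivalent.
Placing the ligands in turn and identifying arrangements related by rotation or reflection leaves 7 distinct geometric isomers.
Of these, 3 lack any improper symmetry element and so occur as enantiomeric pairs, giving 7 + 3 = 10 stereoisomers in total.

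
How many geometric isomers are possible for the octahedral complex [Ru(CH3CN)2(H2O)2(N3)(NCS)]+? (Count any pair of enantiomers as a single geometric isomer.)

6

An octahedron has six vertices in three trans pairs; every non-trans pair is cis.
There are 6 geometric isomers: CH3CN trans, H2O trans; CH3CN trans, H2O cis; CH3CN cis, H2O cis (3 arrangements, 2 chiral); CH3CN cis, H2O trans.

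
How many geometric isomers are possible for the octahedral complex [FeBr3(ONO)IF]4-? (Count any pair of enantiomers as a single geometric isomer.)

There are 4 geometric isomers: Br mer (3 arrangements); Br fac (chiral).

4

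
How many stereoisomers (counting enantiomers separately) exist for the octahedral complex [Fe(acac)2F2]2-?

3

An octahedron has six vertices in three trans pairs; every non-trans pair is cis.
Each acac is bidentate and must span two cis positions.
The distinct arrangements are (2 in all): F trans; F cis (chiral).
One of these lacks any improper symmetry element and so occurs as an enantiomeric pair, giving 2 + 1 = 3 stereoisomers in total.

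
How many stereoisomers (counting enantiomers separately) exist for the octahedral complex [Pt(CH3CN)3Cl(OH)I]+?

The six octahedral sites form three mutually perpendicular trans pairs.
The distinct arrangements are (4 in all): CH3CN mer (3 arrangements); CH3CN fac (chiral).
One of these lacks any improper symmetry element and so occurs as an enantiomeric pair, giving 4 + 1 = 5 stereoisomers in total.

5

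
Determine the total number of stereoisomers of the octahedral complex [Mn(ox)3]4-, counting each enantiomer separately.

Each ox is bidentate and must span two cis positions.
Only one geometric arrangement is possible; it has no improper symmetry element, so it exists as a pair of enantiomers (2 stereoisomers).

2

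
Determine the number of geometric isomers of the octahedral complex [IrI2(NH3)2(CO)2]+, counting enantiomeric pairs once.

5

The six octahedral sites form three mutually perpendicular trans pairs.
There are 5 geometric isomers: I trans, NH3 trans, CO trans; I cis, NH3 cis, CO trans; I cis, NH3 trans, CO cis; I cis, NH3 cis, CO cis (chiral); I trans, NH3 cis, CO cis.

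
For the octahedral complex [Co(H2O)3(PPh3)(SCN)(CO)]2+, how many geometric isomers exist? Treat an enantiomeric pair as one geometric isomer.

In an octahedral complex each vertex has one trans partner and four cis neighbours.
Working through the distinct placements yields 4 geometric isomers: H2O mer (3 arrangements); H2O fac (chiral).

4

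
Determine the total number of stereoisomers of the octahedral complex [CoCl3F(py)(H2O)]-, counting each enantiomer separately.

5

The six octahedral sites form three mutually perpendicular trans pairs.
Systematic placement gives 4 geometric isomers: Cl mer (3 arrangements); Cl fac (chiral).
One of these lacks any improper symmetry element and so occurs as an enantiomeric pair, giving 4 + 1 = 5 stereoisomers in total.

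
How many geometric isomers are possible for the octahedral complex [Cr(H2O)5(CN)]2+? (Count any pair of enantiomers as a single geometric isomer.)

1

Only one geometric arrangement is possible.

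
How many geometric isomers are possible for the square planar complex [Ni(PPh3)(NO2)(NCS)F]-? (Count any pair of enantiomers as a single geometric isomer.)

3

The distinct arrangements are (3 in all): (F/NO2 trans, NCS/PPh3 trans); (F/PPh3 trans, NCS/NO2 trans); (F/NCS trans, NO2/PPh3 trans).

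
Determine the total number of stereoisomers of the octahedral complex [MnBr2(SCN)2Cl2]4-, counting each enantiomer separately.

6

Working through the distinct placements yields 5 geometric isomers: Br trans, SCN trans, Cl trans; Br trans, SCN cis, Cl cis; Br cis, SCN trans, Cl cis; Br cis, SCN cis, Cl cis (chiral); Br cis, SCN cis, Cl trans.
One of these lacks any improper symmetry element and so occurs as an enantiomeric pair, giving 5 + 1 = 6 stereoisomers in total.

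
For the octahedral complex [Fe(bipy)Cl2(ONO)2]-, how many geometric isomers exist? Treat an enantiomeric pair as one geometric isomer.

An octahedron has six vertices in three trans pairs; every non-trans pair is cis.
Each bipy is bidentate and must span two cis positions.
The distinct arrangements are (3 in all): Cl trans, ONO cis; Cl cis, ONO cis (chiral); Cl cis, ONO trans.

3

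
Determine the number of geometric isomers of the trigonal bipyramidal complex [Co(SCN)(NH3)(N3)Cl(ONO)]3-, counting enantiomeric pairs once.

Placing the ligands in turn and identifying arrangements related by rotation or reflection leaves 10 distinct geometric isomers.

10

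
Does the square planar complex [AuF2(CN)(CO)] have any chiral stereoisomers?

Working through the distinct placements yields 2 geometric isomers: F cis; F trans.
Each arrangement has an internal mirror plane or centre of symmetry, so none is chiral.

no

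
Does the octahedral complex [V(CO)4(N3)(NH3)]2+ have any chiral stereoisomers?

The six octahedral sites form three mutually perpendicular trans pairs.
Working through the distinct placements yields 2 geometric isomers: N3 and NH3 mutually trans; N3 and NH3 mutually cis.
Each arrangement has an internal mirror plane or centre of symmetry, so none is chiral.

no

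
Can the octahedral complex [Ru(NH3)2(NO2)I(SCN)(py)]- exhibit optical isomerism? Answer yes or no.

yes

Exhaustive case analysis gives 9 geometric isomers.
Of these, 6 lack any improper symmetry element and so occur as enantiomeric pairs, giving 9 + 6 = 15 stereoisomers in total.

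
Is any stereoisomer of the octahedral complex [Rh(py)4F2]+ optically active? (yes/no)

no

An octahedron has six vertices in three trans pairs; every non-trans pair is cis.
The distinct arrangements are (2 in all): F trans; F cis.
Each arrangement has an internal mirror plane or centre of symmetry, so none is chiral.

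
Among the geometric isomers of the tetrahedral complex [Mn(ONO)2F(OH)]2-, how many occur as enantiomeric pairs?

Only one geometric arrangement is possible.

0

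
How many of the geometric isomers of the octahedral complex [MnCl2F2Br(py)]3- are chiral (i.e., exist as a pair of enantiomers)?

2

The six octahedral sites form three mutually perpendicular trans pairs.
Working through the distinct placements yields 6 geometric isomers: Cl cis, F cis (3 arrangements, 2 chiral); Cl cis, F trans; Cl trans, F cis; Cl trans, F trans.
Of these, 2 lack any improper symmetry element and so occur as enantiomeric pairs, giving 6 + 2 = 8 stereoisomers in total.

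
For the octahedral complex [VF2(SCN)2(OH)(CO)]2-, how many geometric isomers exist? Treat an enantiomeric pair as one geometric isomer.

6

In an octahedral complex each vertex has one trans partner and four cis neighbours.
There are 6 geometric isomers: F cis, SCN trans; F cis, SCN cis (3 arrangements, 2 chiral); F trans, SCN trans; F trans, SCN cis.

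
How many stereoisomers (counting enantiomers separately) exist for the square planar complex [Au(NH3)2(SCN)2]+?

2

A square has two trans pairs of vertices; adjacent vertices are cis.
The distinct arrangements are (2 in all): NH3 cis; NH3 trans.
Each arrangement has an internal mirror plane or centre of symmetry, so none is chiral.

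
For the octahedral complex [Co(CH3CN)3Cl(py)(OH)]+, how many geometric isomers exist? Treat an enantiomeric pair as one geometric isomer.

In an octahedral complex each vertex has one trans partner and four cis neighbours.
There are 4 geometric isomers: CH3CN mer (3 arrangements); CH3CN fac (chiral).

4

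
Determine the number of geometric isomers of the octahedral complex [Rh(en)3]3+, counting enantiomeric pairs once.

1

In an octahedral complex each vertex has one trans partner and four cis neighbours.
Each en is bidentate and must span two cis positions.
Only one geometric arrangement is possible; it has no improper symmetry element, so it exists as a pair of enantiomers (2 stereoisomers).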